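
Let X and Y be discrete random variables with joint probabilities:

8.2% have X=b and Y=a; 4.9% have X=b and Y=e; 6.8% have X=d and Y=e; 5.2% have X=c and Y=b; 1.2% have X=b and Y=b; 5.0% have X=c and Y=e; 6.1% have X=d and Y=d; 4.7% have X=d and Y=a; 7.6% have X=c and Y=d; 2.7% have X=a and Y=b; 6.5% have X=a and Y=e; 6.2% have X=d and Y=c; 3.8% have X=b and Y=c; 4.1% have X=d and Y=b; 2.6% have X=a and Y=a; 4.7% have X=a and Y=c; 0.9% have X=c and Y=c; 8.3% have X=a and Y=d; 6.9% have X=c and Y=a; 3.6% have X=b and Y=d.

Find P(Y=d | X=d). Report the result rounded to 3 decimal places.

0.219

P(X=d) = 0.047 + 0.041 + 0.062 + 0.061 + 0.068 = 0.279.
P(Y=d | X=d) = 0.061/0.279 = 0.219.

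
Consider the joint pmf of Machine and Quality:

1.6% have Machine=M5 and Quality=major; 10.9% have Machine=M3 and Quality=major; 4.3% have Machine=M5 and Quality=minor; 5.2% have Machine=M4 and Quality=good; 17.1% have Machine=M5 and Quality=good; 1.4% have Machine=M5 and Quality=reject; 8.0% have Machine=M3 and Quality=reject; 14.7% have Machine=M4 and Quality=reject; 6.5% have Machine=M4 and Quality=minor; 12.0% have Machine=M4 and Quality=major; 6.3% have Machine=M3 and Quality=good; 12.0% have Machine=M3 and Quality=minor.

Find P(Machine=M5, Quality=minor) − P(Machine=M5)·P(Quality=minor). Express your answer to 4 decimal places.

-0.0126

P(Machine=M5) = 0.171 + 0.043 + 0.016 + 0.014 = 0.244.
P(Quality=minor) = 0.120 + 0.065 + 0.043 = 0.228.
P(Machine=M5, Quality=minor) − P(Machine=M5)P(Quality=minor) = 0.043 − 0.244×0.228 = -0.0126.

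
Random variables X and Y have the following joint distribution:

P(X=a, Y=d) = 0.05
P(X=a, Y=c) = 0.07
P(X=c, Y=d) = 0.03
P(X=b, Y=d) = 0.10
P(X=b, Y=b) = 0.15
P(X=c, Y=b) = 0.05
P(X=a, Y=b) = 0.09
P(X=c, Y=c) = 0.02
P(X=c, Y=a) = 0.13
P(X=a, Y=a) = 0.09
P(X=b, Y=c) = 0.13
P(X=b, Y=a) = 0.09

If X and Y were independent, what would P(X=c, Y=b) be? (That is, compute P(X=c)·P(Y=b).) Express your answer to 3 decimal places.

P(X=c) = 0.13 + 0.05 + 0.02 + 0.03 = 0.23.
P(Y=b) = 0.09 + 0.15 + 0.05 = 0.29.
Product: 0.23 × 0.29 = 0.067.

0.067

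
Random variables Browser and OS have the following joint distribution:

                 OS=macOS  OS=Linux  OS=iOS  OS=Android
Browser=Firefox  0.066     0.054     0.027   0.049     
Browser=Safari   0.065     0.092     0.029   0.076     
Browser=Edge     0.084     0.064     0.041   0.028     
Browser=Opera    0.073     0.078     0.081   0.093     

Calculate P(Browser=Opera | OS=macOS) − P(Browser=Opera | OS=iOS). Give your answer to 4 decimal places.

-0.2016

P(OS=macOS) = 0.066 + 0.065 + 0.084 + 0.073 = 0.288; P(Browser=Opera | OS=macOS) = 0.073/0.288 = 0.25347.
P(OS=iOS) = 0.027 + 0.029 + 0.041 + 0.081 = 0.178; P(Browser=Opera | OS=iOS) = 0.081/0.178 = 0.45506.
Difference = -0.2016.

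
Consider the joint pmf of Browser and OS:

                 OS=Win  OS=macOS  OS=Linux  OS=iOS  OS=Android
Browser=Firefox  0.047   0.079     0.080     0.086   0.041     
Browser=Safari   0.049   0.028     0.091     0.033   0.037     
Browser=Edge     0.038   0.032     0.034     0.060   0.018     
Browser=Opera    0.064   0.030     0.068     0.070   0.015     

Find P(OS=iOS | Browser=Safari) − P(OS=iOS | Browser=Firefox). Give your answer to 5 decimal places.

-0.11960

P(Browser=Safari) = 0.049 + 0.028 + 0.091 + 0.033 + 0.037 = 0.238; P(OS=iOS | Browser=Safari) = 0.033/0.238 = 0.138655.
P(Browser=Firefox) = 0.047 + 0.079 + 0.080 + 0.086 + 0.041 = 0.333; P(OS=iOS | Browser=Firefox) = 0.086/0.333 = 0.258258.
Difference = -0.11960.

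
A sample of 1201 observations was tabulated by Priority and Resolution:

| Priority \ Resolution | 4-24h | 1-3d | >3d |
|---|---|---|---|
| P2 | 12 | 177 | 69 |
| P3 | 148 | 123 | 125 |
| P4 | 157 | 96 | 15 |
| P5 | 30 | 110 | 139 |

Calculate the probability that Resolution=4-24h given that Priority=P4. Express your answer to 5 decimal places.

0.58582

Total with Priority=P4: 157 + 96 + 15 = 268.
P(Resolution=4-24h | Priority=P4) = 157/268 = 0.58582.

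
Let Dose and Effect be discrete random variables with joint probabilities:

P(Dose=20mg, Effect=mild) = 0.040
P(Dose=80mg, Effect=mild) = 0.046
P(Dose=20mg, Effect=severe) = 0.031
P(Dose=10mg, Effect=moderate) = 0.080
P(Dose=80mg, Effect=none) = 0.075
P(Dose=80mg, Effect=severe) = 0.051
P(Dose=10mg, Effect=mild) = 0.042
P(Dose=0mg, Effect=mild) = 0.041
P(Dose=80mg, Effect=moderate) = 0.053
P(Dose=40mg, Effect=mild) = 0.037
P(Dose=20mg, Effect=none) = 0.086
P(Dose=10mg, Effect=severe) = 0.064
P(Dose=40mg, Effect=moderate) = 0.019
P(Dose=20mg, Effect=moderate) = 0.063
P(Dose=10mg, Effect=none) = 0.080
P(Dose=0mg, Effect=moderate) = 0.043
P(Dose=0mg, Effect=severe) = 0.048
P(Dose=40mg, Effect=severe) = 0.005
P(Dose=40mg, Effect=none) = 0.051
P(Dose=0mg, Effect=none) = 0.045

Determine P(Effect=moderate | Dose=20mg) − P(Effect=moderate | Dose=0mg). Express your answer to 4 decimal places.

P(Dose=20mg) = 0.086 + 0.040 + 0.063 + 0.031 = 0.220; P(Effect=moderate | Dose=20mg) = 0.063/0.220 = 0.28636.
P(Dose=0mg) = 0.045 + 0.041 + 0.043 + 0.048 = 0.177; P(Effect=moderate | Dose=0mg) = 0.043/0.177 = 0.24294.
Difference = 0.0434.

0.0434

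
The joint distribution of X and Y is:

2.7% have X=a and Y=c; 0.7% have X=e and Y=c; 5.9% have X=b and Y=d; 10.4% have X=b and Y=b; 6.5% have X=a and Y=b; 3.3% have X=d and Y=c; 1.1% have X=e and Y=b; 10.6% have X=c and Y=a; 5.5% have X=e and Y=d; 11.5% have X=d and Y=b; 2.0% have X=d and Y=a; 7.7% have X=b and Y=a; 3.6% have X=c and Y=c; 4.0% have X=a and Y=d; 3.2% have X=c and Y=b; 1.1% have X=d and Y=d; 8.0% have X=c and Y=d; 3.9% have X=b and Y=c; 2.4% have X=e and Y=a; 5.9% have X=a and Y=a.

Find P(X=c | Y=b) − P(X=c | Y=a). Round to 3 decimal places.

P(Y=b) = 0.065 + 0.104 + 0.032 + 0.115 + 0.011 = 0.327; P(X=c | Y=b) = 0.032/0.327 = 0.0979.
P(Y=a) = 0.059 + 0.077 + 0.106 + 0.020 + 0.024 = 0.286; P(X=c | Y=a) = 0.106/0.286 = 0.3706.
Difference = -0.273.

-0.273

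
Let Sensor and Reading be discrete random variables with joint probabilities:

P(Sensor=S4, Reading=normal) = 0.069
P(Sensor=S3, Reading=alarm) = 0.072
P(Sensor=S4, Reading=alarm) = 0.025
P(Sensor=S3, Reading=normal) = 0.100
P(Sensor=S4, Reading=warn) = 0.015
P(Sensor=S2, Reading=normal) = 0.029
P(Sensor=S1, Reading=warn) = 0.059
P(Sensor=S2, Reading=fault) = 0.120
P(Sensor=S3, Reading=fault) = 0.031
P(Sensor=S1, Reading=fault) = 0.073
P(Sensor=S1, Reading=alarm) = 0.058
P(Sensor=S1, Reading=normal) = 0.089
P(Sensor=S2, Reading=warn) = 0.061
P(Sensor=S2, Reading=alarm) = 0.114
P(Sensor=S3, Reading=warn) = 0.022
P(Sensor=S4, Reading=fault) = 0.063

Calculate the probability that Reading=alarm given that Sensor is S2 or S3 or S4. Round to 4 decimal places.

P(Sensor=S2) = 0.029 + 0.061 + 0.114 + 0.120 = 0.324.
P(Sensor=S3) = 0.100 + 0.022 + 0.072 + 0.031 = 0.225.
P(Sensor=S4) = 0.069 + 0.015 + 0.025 + 0.063 = 0.172.
P(Sensor ∈ {S2, S3, S4}) = 0.324 + 0.225 + 0.172 = 0.721; P(Reading=alarm, Sensor ∈ {S2, S3, S4}) = 0.114 + 0.072 + 0.025 = 0.211.
P(Reading=alarm | Sensor ∈ {S2, S3, S4}) = 0.211/0.721 = 0.2926.

0.2926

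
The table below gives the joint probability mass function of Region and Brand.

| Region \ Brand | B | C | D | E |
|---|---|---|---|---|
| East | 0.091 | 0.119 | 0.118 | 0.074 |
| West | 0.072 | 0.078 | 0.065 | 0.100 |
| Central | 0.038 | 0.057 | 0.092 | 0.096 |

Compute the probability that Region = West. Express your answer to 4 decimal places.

0.3150

P(Region=West) = 0.072 + 0.078 + 0.065 + 0.100 = 0.315.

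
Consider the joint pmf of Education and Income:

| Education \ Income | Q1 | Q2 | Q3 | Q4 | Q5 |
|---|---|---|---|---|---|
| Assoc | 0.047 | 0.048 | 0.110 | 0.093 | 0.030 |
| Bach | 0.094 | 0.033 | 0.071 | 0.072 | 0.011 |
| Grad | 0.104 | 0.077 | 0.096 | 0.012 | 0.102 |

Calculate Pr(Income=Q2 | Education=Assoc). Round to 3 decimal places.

0.146

P(Education=Assoc) = 0.047 + 0.048 + 0.110 + 0.093 + 0.030 = 0.328.
P(Income=Q2 | Education=Assoc) = 0.048/0.328 = 0.146.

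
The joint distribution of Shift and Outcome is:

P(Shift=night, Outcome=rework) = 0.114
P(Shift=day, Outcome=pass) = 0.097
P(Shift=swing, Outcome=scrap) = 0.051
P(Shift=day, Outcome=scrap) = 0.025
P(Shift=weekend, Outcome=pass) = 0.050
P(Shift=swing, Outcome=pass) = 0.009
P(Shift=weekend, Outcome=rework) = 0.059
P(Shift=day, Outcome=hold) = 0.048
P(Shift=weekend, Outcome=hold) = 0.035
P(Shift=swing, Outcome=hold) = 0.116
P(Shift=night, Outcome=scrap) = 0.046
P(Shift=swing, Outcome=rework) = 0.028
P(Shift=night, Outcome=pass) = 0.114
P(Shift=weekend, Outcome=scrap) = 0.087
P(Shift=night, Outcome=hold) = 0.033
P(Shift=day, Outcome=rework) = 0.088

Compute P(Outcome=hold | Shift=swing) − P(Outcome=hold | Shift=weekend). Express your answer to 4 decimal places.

0.4171

P(Shift=swing) = 0.009 + 0.028 + 0.051 + 0.116 = 0.204; P(Outcome=hold | Shift=swing) = 0.116/0.204 = 0.56863.
P(Shift=weekend) = 0.050 + 0.059 + 0.087 + 0.035 = 0.231; P(Outcome=hold | Shift=weekend) = 0.035/0.231 = 0.15152.
Difference = 0.4171.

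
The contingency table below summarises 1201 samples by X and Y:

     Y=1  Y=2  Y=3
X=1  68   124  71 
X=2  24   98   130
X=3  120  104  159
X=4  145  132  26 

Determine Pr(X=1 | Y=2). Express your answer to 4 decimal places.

0.2707

Total with Y=2: 124 + 98 + 104 + 132 = 458.
P(X=1 | Y=2) = 124/458 = 0.2707.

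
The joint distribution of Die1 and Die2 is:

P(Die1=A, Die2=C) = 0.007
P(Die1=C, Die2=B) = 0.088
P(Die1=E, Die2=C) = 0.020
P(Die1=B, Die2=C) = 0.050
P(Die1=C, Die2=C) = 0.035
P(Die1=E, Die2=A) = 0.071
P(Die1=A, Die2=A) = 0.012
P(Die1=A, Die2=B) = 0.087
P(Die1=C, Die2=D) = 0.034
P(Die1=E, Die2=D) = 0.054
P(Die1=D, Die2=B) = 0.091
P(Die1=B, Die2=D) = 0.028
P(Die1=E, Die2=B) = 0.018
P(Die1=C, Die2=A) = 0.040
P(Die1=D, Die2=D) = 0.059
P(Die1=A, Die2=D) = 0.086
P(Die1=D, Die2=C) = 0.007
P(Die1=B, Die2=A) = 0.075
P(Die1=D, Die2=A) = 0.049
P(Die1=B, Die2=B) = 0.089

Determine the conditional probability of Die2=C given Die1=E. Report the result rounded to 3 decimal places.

P(Die1=E) = 0.071 + 0.018 + 0.020 + 0.054 = 0.163.
P(Die2=C | Die1=E) = 0.020/0.163 = 0.123.

0.123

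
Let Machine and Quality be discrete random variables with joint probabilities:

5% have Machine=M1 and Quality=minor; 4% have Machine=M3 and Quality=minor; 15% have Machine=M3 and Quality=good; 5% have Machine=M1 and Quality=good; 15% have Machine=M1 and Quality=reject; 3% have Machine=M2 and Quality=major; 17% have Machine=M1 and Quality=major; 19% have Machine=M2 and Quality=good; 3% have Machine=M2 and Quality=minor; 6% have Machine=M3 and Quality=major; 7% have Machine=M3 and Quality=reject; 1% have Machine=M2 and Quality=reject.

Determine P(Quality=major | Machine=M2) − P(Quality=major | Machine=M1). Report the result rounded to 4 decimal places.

P(Machine=M2) = 0.19 + 0.03 + 0.03 + 0.01 = 0.26; P(Quality=major | Machine=M2) = 0.03/0.26 = 0.11538.
P(Machine=M1) = 0.05 + 0.05 + 0.17 + 0.15 = 0.42; P(Quality=major | Machine=M1) = 0.17/0.42 = 0.40476.
Difference = -0.2894.

-0.2894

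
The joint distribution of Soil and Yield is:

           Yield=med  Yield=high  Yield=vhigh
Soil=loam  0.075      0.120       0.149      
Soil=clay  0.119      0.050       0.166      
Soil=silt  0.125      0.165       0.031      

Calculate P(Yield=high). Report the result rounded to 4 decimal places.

P(Yield=high) = 0.120 + 0.050 + 0.165 = 0.335.

0.3350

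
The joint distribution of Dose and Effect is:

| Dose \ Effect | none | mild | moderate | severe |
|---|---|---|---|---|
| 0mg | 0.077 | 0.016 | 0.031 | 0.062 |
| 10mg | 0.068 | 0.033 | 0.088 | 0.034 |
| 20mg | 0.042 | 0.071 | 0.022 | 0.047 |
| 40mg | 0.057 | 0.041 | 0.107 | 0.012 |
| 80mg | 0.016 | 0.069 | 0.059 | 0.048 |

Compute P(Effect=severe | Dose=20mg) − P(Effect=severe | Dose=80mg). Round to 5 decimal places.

0.00824

P(Dose=20mg) = 0.042 + 0.071 + 0.022 + 0.047 = 0.182; P(Effect=severe | Dose=20mg) = 0.047/0.182 = 0.258242.
P(Dose=80mg) = 0.016 + 0.069 + 0.059 + 0.048 = 0.192; P(Effect=severe | Dose=80mg) = 0.048/0.192 = 0.250000.
Difference = 0.00824.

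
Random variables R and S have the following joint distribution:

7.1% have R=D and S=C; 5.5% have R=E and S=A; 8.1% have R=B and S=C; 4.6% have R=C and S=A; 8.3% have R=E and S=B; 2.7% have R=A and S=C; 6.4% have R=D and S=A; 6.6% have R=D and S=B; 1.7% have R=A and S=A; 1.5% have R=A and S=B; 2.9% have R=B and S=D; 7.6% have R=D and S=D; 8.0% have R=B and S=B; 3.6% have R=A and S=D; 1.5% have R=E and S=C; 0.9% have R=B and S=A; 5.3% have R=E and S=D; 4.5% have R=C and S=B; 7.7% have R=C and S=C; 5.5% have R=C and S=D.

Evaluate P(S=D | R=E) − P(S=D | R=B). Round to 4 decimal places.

P(R=E) = 0.055 + 0.083 + 0.015 + 0.053 = 0.206; P(S=D | R=E) = 0.053/0.206 = 0.25728.
P(R=B) = 0.009 + 0.080 + 0.081 + 0.029 = 0.199; P(S=D | R=B) = 0.029/0.199 = 0.14573.
Difference = 0.1116.

0.1116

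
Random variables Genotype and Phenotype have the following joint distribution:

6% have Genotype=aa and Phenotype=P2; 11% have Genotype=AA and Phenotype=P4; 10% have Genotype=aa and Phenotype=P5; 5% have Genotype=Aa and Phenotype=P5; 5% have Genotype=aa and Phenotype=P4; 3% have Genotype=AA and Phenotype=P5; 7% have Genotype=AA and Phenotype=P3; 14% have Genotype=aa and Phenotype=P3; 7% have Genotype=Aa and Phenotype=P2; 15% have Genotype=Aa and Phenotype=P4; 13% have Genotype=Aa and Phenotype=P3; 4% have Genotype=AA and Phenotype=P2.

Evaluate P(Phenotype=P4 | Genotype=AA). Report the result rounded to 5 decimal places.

P(Genotype=AA) = 0.04 + 0.07 + 0.11 + 0.03 = 0.25.
P(Phenotype=P4 | Genotype=AA) = 0.11/0.25 = 0.44000.

0.44000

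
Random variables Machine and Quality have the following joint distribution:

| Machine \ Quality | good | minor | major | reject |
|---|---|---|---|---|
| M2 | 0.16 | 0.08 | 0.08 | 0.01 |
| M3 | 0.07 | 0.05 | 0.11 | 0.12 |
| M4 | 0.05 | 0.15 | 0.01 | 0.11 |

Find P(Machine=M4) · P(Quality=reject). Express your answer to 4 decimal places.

P(Machine=M4) = 0.05 + 0.15 + 0.01 + 0.11 = 0.32.
P(Quality=reject) = 0.01 + 0.12 + 0.11 = 0.24.
Product: 0.32 × 0.24 = 0.0768.

0.0768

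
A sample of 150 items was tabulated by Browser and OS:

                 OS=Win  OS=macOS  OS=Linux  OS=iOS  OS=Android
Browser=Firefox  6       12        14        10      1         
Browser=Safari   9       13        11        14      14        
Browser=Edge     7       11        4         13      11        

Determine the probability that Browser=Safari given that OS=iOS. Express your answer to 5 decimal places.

0.37838

Total with OS=iOS: 10 + 14 + 13 = 37.
P(Browser=Safari | OS=iOS) = 14/37 = 0.37838.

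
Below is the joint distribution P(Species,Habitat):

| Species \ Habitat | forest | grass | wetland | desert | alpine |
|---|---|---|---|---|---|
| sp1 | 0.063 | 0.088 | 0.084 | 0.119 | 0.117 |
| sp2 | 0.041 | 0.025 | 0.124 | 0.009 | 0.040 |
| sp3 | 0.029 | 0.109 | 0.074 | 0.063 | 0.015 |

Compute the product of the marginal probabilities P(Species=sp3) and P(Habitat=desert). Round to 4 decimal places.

P(Species=sp3) = 0.029 + 0.109 + 0.074 + 0.063 + 0.015 = 0.290.
P(Habitat=desert) = 0.119 + 0.009 + 0.063 = 0.191.
Product: 0.290 × 0.191 = 0.0554.

0.0554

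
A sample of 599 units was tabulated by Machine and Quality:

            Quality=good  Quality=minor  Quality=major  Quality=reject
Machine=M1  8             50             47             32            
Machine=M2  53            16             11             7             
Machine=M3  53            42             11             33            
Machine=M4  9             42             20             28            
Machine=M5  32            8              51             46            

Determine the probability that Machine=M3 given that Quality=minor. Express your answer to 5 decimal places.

0.26582

Total with Quality=minor: 50 + 16 + 42 + 42 + 8 = 158.
P(Machine=M3 | Quality=minor) = 42/158 = 0.26582.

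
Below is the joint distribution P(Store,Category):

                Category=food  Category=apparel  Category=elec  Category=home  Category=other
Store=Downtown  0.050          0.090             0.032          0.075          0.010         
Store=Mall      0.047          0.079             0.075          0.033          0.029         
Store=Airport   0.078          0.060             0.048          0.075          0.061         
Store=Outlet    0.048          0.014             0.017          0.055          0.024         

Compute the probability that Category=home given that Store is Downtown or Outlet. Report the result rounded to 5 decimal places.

0.31325

P(Store=Downtown) = 0.050 + 0.090 + 0.032 + 0.075 + 0.010 = 0.257.
P(Store=Outlet) = 0.048 + 0.014 + 0.017 + 0.055 + 0.024 = 0.158.
P(Store ∈ {Downtown, Outlet}) = 0.257 + 0.158 = 0.415; P(Category=home, Store ∈ {Downtown, Outlet}) = 0.075 + 0.055 = 0.130.
P(Category=home | Store ∈ {Downtown, Outlet}) = 0.130/0.415 = 0.31325.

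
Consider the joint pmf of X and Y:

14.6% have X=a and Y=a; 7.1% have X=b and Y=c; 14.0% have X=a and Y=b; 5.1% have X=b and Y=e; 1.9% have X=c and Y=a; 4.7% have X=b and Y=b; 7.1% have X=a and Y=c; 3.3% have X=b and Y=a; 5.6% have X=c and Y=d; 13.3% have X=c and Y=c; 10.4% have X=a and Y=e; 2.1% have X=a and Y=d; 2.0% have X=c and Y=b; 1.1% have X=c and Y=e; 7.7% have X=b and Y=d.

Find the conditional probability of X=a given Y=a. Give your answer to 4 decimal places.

0.7374

P(Y=a) = 0.146 + 0.033 + 0.019 = 0.198.
P(X=a | Y=a) = 0.146/0.198 = 0.7374.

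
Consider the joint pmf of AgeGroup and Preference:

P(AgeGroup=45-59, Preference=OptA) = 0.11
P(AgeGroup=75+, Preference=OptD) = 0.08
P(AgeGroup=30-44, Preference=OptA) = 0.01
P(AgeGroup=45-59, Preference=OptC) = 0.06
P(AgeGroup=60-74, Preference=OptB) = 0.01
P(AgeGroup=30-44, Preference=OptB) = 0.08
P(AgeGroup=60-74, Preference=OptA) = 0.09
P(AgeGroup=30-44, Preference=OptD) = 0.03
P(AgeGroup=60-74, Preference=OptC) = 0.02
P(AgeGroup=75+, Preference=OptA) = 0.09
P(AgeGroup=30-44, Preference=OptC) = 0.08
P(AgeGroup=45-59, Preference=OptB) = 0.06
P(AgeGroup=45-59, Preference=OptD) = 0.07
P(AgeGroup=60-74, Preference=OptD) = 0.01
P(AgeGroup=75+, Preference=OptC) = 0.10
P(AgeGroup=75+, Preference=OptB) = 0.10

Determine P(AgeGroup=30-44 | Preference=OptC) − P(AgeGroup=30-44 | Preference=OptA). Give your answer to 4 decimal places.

0.2744

P(Preference=OptC) = 0.08 + 0.06 + 0.02 + 0.10 = 0.26; P(AgeGroup=30-44 | Preference=OptC) = 0.08/0.26 = 0.30769.
P(Preference=OptA) = 0.01 + 0.11 + 0.09 + 0.09 = 0.30; P(AgeGroup=30-44 | Preference=OptA) = 0.01/0.30 = 0.03333.
Difference = 0.2744.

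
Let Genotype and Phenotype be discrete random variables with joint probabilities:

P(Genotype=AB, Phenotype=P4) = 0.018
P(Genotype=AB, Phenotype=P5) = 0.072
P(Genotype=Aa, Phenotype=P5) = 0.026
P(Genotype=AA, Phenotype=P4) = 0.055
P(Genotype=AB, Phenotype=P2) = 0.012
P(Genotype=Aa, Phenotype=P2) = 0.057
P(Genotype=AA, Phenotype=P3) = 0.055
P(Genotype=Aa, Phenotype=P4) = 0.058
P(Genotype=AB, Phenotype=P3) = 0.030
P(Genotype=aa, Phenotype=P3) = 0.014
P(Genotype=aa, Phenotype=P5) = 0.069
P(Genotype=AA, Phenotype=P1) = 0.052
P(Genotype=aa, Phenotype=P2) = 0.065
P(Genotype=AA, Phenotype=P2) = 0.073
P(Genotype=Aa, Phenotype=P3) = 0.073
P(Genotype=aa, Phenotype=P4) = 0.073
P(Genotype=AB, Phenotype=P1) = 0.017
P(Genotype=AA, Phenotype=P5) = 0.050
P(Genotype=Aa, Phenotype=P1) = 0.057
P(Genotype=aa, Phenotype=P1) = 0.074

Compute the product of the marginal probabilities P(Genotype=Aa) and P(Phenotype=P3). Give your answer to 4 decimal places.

0.0466

P(Genotype=Aa) = 0.057 + 0.057 + 0.073 + 0.058 + 0.026 = 0.271.
P(Phenotype=P3) = 0.055 + 0.073 + 0.014 + 0.030 = 0.172.
Product: 0.271 × 0.172 = 0.0466.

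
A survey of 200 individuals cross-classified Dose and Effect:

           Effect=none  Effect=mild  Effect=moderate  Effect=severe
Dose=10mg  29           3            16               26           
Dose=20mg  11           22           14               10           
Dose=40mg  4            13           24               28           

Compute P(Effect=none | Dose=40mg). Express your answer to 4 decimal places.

Total with Dose=40mg: 4 + 13 + 24 + 28 = 69.
P(Effect=none | Dose=40mg) = 4/69 = 0.0580.

0.0580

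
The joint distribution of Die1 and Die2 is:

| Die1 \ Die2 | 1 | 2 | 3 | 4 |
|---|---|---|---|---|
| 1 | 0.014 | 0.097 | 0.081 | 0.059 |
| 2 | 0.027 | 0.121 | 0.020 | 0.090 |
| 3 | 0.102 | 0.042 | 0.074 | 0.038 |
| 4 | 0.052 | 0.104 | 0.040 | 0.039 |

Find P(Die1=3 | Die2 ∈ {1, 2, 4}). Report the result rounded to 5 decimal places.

0.23185

P(Die2=1) = 0.014 + 0.027 + 0.102 + 0.052 = 0.195.
P(Die2=2) = 0.097 + 0.121 + 0.042 + 0.104 = 0.364.
P(Die2=4) = 0.059 + 0.090 + 0.038 + 0.039 = 0.226.
P(Die2 ∈ {1, 2, 4}) = 0.195 + 0.364 + 0.226 = 0.785; P(Die1=3, Die2 ∈ {1, 2, 4}) = 0.102 + 0.042 + 0.038 = 0.182.
P(Die1=3 | Die2 ∈ {1, 2, 4}) = 0.182/0.785 = 0.23185.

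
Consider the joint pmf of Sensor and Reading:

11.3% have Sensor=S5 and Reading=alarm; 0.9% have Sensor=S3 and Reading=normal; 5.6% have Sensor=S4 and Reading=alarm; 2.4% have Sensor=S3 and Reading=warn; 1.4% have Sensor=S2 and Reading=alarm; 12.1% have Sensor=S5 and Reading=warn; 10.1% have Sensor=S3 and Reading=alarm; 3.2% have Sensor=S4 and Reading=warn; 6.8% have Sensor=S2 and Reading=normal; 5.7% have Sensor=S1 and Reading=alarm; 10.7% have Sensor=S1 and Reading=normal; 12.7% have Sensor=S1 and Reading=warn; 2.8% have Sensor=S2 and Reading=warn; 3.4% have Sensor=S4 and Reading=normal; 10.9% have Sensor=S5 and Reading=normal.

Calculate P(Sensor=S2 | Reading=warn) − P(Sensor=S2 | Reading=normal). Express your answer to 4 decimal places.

-0.1236

P(Reading=warn) = 0.127 + 0.028 + 0.024 + 0.032 + 0.121 = 0.332; P(Sensor=S2 | Reading=warn) = 0.028/0.332 = 0.08434.
P(Reading=normal) = 0.107 + 0.068 + 0.009 + 0.034 + 0.109 = 0.327; P(Sensor=S2 | Reading=normal) = 0.068/0.327 = 0.20795.
Difference = -0.1236.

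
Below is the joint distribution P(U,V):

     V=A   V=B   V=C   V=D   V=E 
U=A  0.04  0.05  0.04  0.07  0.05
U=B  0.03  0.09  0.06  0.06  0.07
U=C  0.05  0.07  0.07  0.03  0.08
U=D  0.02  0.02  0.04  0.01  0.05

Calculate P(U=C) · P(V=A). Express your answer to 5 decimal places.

P(U=C) = 0.05 + 0.07 + 0.07 + 0.03 + 0.08 = 0.30.
P(V=A) = 0.04 + 0.03 + 0.05 + 0.02 = 0.14.
Product: 0.30 × 0.14 = 0.04200.

0.04200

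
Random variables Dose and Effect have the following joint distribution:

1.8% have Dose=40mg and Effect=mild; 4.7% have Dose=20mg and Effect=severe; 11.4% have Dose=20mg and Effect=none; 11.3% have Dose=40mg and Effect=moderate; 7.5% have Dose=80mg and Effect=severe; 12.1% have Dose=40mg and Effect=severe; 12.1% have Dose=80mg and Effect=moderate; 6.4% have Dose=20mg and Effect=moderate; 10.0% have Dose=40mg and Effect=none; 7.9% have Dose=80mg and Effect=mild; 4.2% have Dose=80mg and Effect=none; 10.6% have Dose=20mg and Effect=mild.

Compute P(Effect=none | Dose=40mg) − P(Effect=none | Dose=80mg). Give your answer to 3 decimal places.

0.152

P(Dose=40mg) = 0.100 + 0.018 + 0.113 + 0.121 = 0.352; P(Effect=none | Dose=40mg) = 0.100/0.352 = 0.2841.
P(Dose=80mg) = 0.042 + 0.079 + 0.121 + 0.075 = 0.317; P(Effect=none | Dose=80mg) = 0.042/0.317 = 0.1325.
Difference = 0.152.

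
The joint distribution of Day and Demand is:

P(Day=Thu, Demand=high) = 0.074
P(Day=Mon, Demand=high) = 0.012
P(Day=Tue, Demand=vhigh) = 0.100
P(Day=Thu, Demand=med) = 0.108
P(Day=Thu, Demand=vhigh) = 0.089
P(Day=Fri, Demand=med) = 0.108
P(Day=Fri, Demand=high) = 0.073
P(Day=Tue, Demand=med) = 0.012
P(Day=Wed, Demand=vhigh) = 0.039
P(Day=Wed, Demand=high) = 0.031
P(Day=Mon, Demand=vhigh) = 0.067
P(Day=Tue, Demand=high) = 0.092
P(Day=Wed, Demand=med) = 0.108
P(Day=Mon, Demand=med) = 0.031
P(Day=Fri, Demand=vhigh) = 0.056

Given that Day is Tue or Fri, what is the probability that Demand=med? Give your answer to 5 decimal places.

0.27211

P(Day=Tue) = 0.012 + 0.092 + 0.100 = 0.204.
P(Day=Fri) = 0.108 + 0.073 + 0.056 = 0.237.
P(Day ∈ {Tue, Fri}) = 0.204 + 0.237 = 0.441; P(Demand=med, Day ∈ {Tue, Fri}) = 0.012 + 0.108 = 0.120.
P(Demand=med | Day ∈ {Tue, Fri}) = 0.120/0.441 = 0.27211.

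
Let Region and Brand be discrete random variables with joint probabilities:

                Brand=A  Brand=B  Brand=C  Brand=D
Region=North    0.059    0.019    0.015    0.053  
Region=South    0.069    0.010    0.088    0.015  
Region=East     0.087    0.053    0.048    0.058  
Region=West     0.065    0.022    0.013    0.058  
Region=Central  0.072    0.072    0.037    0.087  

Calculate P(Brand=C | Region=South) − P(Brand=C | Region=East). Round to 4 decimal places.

P(Region=South) = 0.069 + 0.010 + 0.088 + 0.015 = 0.182; P(Brand=C | Region=South) = 0.088/0.182 = 0.48352.
P(Region=East) = 0.087 + 0.053 + 0.048 + 0.058 = 0.246; P(Brand=C | Region=East) = 0.048/0.246 = 0.19512.
Difference = 0.2884.

0.2884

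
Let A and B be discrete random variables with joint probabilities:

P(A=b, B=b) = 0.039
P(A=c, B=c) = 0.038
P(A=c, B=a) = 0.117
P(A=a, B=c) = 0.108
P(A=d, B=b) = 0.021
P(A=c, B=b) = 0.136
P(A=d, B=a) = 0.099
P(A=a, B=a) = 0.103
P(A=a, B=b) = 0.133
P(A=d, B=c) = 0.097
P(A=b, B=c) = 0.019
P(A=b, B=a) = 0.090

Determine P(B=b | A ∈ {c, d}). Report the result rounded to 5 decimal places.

P(A=c) = 0.117 + 0.136 + 0.038 = 0.291.
P(A=d) = 0.099 + 0.021 + 0.097 = 0.217.
P(A ∈ {c, d}) = 0.291 + 0.217 = 0.508; P(B=b, A ∈ {c, d}) = 0.136 + 0.021 = 0.157.
P(B=b | A ∈ {c, d}) = 0.157/0.508 = 0.30906.

0.30906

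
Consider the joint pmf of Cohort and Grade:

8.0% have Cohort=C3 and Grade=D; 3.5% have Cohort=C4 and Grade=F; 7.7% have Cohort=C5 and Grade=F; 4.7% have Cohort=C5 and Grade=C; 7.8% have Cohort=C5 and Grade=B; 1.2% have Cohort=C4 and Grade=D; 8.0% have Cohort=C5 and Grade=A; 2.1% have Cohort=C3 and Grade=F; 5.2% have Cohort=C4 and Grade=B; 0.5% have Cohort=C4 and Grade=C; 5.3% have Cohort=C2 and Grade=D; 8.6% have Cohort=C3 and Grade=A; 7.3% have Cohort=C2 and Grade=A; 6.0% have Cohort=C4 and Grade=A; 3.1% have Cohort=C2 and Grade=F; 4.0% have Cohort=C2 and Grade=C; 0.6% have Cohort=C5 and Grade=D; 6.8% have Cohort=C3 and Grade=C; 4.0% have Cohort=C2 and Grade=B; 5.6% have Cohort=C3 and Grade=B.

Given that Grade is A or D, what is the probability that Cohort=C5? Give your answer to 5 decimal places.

P(Grade=A) = 0.073 + 0.086 + 0.060 + 0.080 = 0.299.
P(Grade=D) = 0.053 + 0.080 + 0.012 + 0.006 = 0.151.
P(Grade ∈ {A, D}) = 0.299 + 0.151 = 0.450; P(Cohort=C5, Grade ∈ {A, D}) = 0.080 + 0.006 = 0.086.
P(Cohort=C5 | Grade ∈ {A, D}) = 0.086/0.450 = 0.19111.

0.19111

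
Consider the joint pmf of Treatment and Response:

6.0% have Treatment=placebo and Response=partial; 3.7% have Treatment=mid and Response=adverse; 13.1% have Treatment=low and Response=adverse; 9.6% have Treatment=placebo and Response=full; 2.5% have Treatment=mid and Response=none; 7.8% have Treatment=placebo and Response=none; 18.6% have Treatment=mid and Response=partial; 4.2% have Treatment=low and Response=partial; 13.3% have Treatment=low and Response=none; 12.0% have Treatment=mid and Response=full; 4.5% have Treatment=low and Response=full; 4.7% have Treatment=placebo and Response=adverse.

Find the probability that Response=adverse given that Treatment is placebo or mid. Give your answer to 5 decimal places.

0.12943

P(Treatment=placebo) = 0.078 + 0.060 + 0.096 + 0.047 = 0.281.
P(Treatment=mid) = 0.025 + 0.186 + 0.120 + 0.037 = 0.368.
P(Treatment ∈ {placebo, mid}) = 0.281 + 0.368 = 0.649; P(Response=adverse, Treatment ∈ {placebo, mid}) = 0.047 + 0.037 = 0.084.
P(Response=adverse | Treatment ∈ {placebo, mid}) = 0.084/0.649 = 0.12943.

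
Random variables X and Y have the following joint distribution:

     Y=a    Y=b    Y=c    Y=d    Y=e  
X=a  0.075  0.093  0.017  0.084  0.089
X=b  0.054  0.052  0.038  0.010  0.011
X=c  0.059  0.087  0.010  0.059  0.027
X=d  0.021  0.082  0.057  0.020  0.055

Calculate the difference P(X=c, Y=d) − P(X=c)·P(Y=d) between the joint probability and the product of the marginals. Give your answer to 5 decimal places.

P(X=c) = 0.059 + 0.087 + 0.010 + 0.059 + 0.027 = 0.242.
P(Y=d) = 0.084 + 0.010 + 0.059 + 0.020 = 0.173.
P(X=c, Y=d) − P(X=c)P(Y=d) = 0.059 − 0.242×0.173 = 0.01713.

0.01713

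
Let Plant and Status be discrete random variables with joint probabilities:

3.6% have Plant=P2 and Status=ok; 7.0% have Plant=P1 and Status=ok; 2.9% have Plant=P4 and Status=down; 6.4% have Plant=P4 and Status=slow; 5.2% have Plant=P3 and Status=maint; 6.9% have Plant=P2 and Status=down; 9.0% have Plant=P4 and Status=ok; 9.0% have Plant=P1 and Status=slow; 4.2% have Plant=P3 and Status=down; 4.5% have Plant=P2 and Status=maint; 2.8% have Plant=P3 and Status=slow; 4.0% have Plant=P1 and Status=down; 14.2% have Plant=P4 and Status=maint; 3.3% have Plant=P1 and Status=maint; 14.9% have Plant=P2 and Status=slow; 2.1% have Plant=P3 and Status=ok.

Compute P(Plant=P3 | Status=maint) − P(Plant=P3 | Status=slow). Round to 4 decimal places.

0.1066

P(Status=maint) = 0.033 + 0.045 + 0.052 + 0.142 = 0.272; P(Plant=P3 | Status=maint) = 0.052/0.272 = 0.19118.
P(Status=slow) = 0.090 + 0.149 + 0.028 + 0.064 = 0.331; P(Plant=P3 | Status=slow) = 0.028/0.331 = 0.08459.
Difference = 0.1066.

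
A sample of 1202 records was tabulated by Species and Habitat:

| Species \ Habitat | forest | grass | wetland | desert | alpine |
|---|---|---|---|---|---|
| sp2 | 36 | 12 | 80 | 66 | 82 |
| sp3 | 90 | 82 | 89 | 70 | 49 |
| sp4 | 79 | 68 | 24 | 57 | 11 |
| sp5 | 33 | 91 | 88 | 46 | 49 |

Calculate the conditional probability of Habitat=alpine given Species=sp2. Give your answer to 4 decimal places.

Total with Species=sp2: 36 + 12 + 80 + 66 + 82 = 276.
P(Habitat=alpine | Species=sp2) = 82/276 = 0.2971.

0.2971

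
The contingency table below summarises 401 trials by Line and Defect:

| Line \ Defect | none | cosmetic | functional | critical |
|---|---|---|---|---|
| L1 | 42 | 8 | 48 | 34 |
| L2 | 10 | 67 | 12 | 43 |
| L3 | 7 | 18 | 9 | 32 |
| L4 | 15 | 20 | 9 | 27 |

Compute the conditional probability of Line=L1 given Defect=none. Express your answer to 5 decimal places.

Total with Defect=none: 42 + 10 + 7 + 15 = 74.
P(Line=L1 | Defect=none) = 42/74 = 0.56757.

0.56757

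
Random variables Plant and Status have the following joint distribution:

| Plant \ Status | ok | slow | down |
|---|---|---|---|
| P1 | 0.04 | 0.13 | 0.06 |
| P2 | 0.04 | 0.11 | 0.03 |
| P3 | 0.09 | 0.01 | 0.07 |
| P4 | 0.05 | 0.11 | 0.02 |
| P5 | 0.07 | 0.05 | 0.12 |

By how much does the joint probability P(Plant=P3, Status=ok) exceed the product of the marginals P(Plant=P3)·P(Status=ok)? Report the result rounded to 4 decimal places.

P(Plant=P3) = 0.09 + 0.01 + 0.07 = 0.17.
P(Status=ok) = 0.04 + 0.04 + 0.09 + 0.05 + 0.07 = 0.29.
P(Plant=P3, Status=ok) − P(Plant=P3)P(Status=ok) = 0.09 − 0.17×0.29 = 0.0407.

0.0407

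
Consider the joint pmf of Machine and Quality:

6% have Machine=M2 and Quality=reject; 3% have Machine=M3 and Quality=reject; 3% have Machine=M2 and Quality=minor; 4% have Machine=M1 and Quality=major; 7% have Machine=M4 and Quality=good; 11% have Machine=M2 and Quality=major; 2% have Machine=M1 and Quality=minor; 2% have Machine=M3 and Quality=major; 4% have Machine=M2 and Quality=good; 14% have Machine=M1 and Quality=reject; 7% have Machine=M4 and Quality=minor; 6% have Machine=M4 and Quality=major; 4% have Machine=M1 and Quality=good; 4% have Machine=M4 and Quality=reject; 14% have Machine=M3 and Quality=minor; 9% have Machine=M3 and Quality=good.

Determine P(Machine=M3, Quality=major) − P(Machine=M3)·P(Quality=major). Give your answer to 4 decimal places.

P(Machine=M3) = 0.09 + 0.14 + 0.02 + 0.03 = 0.28.
P(Quality=major) = 0.04 + 0.11 + 0.02 + 0.06 = 0.23.
P(Machine=M3, Quality=major) − P(Machine=M3)P(Quality=major) = 0.02 − 0.28×0.23 = -0.0444.

-0.0444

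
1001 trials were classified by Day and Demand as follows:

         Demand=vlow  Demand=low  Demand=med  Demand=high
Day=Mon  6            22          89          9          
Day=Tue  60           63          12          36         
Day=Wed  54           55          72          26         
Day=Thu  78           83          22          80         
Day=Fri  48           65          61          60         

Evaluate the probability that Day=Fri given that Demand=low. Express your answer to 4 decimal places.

Total with Demand=low: 22 + 63 + 55 + 83 + 65 = 288.
P(Day=Fri | Demand=low) = 65/288 = 0.2257.

0.2257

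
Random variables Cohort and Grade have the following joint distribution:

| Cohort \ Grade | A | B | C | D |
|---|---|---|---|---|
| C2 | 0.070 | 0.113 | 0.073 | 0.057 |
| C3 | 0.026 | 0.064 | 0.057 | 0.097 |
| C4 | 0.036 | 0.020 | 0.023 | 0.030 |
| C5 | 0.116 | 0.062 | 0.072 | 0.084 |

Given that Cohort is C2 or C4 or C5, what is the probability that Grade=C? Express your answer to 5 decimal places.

P(Cohort=C2) = 0.070 + 0.113 + 0.073 + 0.057 = 0.313.
P(Cohort=C4) = 0.036 + 0.020 + 0.023 + 0.030 = 0.109.
P(Cohort=C5) = 0.116 + 0.062 + 0.072 + 0.084 = 0.334.
P(Cohort ∈ {C2, C4, C5}) = 0.313 + 0.109 + 0.334 = 0.756; P(Grade=C, Cohort ∈ {C2, C4, C5}) = 0.073 + 0.023 + 0.072 = 0.168.
P(Grade=C | Cohort ∈ {C2, C4, C5}) = 0.168/0.756 = 0.22222.

0.22222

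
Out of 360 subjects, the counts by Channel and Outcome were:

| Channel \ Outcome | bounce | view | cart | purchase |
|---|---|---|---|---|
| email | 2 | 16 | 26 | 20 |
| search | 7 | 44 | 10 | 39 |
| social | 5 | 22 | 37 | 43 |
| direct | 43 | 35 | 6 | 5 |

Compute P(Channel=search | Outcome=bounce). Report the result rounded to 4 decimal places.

Total with Outcome=bounce: 2 + 7 + 5 + 43 = 57.
P(Channel=search | Outcome=bounce) = 7/57 = 0.1228.

0.1228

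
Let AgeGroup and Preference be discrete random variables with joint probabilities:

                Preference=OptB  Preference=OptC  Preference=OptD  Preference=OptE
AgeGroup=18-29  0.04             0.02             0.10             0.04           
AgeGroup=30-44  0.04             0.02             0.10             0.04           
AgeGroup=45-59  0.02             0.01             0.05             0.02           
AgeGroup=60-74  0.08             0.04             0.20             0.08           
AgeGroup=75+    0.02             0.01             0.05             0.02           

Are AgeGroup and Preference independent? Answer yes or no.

Every cell satisfies P(AgeGroup,Preference) = P(AgeGroup)·P(Preference). For instance P(AgeGroup=60-74) = 0.40, P(Preference=OptD) = 0.50, and 0.40×0.50 = 0.20 matches the joint entry. So AgeGroup and Preference are independent.

yes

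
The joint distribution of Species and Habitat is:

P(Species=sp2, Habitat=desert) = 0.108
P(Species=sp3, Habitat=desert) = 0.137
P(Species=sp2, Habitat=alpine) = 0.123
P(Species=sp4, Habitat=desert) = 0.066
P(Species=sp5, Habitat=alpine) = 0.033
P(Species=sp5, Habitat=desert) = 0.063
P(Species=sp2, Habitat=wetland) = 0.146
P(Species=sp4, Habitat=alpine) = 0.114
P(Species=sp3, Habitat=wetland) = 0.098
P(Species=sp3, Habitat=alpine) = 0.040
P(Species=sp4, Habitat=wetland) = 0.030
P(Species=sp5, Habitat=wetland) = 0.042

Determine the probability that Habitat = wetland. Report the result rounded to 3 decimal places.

0.316

P(Habitat=wetland) = 0.146 + 0.098 + 0.030 + 0.042 = 0.316.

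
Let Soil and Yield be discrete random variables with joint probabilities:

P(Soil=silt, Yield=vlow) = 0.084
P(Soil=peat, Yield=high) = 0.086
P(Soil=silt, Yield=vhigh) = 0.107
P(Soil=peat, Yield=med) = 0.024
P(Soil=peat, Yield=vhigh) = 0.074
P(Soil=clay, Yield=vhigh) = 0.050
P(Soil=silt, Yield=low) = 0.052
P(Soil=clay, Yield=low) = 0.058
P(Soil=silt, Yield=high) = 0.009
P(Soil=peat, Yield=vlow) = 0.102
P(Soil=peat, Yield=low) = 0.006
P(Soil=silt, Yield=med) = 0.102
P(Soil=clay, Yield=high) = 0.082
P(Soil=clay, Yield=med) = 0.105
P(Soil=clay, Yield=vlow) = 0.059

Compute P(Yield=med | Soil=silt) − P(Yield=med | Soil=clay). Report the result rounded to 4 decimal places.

-0.0085

P(Soil=silt) = 0.084 + 0.052 + 0.102 + 0.009 + 0.107 = 0.354; P(Yield=med | Soil=silt) = 0.102/0.354 = 0.28814.
P(Soil=clay) = 0.059 + 0.058 + 0.105 + 0.082 + 0.050 = 0.354; P(Yield=med | Soil=clay) = 0.105/0.354 = 0.29661.
Difference = -0.0085.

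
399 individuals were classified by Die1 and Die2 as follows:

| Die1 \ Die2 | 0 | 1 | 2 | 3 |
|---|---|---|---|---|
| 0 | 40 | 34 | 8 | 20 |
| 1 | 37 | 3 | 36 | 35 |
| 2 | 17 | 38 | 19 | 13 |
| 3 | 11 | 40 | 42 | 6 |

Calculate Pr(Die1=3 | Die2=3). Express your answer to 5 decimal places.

0.08108

Total with Die2=3: 20 + 35 + 13 + 6 = 74.
P(Die1=3 | Die2=3) = 6/74 = 0.08108.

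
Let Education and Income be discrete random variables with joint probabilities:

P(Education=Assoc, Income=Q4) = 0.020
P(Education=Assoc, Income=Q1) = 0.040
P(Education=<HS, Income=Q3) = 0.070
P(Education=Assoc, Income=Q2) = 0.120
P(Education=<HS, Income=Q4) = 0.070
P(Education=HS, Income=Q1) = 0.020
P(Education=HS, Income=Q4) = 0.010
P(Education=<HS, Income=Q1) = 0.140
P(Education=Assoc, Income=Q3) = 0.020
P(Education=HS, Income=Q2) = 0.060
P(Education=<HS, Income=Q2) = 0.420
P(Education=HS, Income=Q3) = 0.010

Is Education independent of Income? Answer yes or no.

Every cell satisfies P(Education,Income) = P(Education)·P(Income). For instance P(Education=Assoc) = 0.200, P(Income=Q3) = 0.100, and 0.200×0.100 = 0.020 matches the joint entry. So Education and Income are independent.

yes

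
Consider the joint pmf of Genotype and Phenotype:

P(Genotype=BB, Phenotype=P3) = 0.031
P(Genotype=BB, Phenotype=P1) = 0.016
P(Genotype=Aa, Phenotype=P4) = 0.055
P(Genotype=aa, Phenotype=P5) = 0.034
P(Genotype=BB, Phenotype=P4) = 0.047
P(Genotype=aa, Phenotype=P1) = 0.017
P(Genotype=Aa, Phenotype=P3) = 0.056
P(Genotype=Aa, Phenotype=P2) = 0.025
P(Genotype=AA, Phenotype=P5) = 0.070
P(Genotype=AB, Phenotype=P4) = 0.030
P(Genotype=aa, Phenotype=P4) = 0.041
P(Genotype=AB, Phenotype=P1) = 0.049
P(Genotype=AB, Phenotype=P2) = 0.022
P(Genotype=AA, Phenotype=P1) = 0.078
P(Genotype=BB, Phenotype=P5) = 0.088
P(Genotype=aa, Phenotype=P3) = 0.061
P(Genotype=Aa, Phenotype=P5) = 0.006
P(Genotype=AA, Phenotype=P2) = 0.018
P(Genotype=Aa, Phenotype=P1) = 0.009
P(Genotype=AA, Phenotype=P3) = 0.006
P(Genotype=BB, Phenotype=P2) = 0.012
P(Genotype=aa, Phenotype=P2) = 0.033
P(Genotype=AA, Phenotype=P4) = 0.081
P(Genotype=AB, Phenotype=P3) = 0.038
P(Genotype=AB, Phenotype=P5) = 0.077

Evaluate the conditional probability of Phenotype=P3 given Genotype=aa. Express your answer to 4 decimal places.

0.3280

P(Genotype=aa) = 0.017 + 0.033 + 0.061 + 0.041 + 0.034 = 0.186.
P(Phenotype=P3 | Genotype=aa) = 0.061/0.186 = 0.3280.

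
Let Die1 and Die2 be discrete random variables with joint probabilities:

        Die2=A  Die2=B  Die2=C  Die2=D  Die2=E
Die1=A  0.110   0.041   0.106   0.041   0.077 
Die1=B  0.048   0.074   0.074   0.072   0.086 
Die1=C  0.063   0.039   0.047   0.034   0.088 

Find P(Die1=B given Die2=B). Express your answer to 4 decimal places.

P(Die2=B) = 0.041 + 0.074 + 0.039 = 0.154.
P(Die1=B | Die2=B) = 0.074/0.154 = 0.4805.

0.4805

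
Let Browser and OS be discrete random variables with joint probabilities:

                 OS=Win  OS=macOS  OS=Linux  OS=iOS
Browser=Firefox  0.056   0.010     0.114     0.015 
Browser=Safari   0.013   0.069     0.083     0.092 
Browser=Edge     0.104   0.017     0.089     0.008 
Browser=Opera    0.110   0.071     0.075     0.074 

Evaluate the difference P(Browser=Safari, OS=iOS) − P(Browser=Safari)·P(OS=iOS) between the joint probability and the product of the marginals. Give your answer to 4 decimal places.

0.0434

P(Browser=Safari) = 0.013 + 0.069 + 0.083 + 0.092 = 0.257.
P(OS=iOS) = 0.015 + 0.092 + 0.008 + 0.074 = 0.189.
P(Browser=Safari, OS=iOS) − P(Browser=Safari)P(OS=iOS) = 0.092 − 0.257×0.189 = 0.0434.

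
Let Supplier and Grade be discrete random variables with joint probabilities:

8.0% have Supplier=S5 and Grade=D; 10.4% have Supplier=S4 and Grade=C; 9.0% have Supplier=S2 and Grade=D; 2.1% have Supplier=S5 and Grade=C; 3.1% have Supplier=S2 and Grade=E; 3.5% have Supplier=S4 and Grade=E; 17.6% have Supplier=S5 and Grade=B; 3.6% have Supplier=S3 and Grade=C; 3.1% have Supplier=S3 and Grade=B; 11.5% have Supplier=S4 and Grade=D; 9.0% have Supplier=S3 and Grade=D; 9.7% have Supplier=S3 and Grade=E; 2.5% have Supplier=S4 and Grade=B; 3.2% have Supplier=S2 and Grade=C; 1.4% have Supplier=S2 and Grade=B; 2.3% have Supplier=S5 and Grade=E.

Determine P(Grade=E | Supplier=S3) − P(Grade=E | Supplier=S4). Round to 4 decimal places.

P(Supplier=S3) = 0.031 + 0.036 + 0.090 + 0.097 = 0.254; P(Grade=E | Supplier=S3) = 0.097/0.254 = 0.38189.
P(Supplier=S4) = 0.025 + 0.104 + 0.115 + 0.035 = 0.279; P(Grade=E | Supplier=S4) = 0.035/0.279 = 0.12545.
Difference = 0.2564.

0.2564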